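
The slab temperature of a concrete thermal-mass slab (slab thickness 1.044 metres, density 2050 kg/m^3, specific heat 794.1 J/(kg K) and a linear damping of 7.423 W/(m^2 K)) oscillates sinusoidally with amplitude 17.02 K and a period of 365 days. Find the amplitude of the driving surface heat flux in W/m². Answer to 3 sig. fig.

Areal heat capacity C = ρ c_p D = 2050 × 794.1 × 1.044 = 1.70×10^6 J/(m^2 K).
ω = 2π / 3.15×10^7 s = 1.99×10^-7 s⁻¹.
√((Cω)² + λ²) = √((0.339)² + 7.423²) = 7.43 W/(m²·K).
F₀ = A × √((Cω)²+λ²) = 17.02 × 7.43 = 126 W/m².

126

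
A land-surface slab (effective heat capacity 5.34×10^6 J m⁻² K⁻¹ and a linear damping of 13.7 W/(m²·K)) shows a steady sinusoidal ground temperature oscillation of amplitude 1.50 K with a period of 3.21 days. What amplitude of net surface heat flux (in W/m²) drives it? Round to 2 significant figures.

180

Areal heat capacity C = 5.34×10^6 J m⁻² K⁻¹ (given).
ω = 2π / 2.77×10^5 s = 2.27×10^-5 s⁻¹.
√((Cω)² + λ²) = √((121)² + 13.7²) = 122 W/(m²·K).
F₀ = A × √((Cω)²+λ²) = 1.50 × 122 = 183 W/m².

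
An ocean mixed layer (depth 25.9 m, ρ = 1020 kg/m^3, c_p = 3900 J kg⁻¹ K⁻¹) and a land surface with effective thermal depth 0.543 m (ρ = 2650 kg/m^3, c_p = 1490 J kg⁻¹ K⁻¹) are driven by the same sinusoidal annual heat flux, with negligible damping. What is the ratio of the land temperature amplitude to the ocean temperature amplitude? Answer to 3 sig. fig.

48.1

C_ocean = 1020 × 3900 × 25.9 = 1.03×10^8 J/(m²·K).
C_land = 2650 × 1490 × 0.543 = 2.14×10^6 J/(m²·K).
Undamped amplitude ∝ 1/C, so A_land/A_ocean = C_ocean/C_land = 48.1.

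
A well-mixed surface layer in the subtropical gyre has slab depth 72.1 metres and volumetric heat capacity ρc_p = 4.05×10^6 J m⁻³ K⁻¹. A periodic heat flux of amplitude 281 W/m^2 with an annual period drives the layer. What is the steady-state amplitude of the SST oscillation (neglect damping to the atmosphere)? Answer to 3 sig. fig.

4.83 K

Areal heat capacity C = ρc_p × D = 4.05×10^6 × 72.1 = 2.92×10^8 J/(m^2 K).
Angular frequency ω = 2π / T = 2π / 3.15×10^7 s = 1.99×10^-7 s⁻¹.
Cω = 2.92×10^8 × 1.99×10^-7 = 58.2 W/(m²·K).
Amplitude A = F₀ / (Cω) = 281 / 58.2 = 4.83 K.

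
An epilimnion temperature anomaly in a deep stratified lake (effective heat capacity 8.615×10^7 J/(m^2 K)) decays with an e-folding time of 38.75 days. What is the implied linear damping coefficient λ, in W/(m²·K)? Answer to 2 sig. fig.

Areal heat capacity C = 8.615×10^7 J/(m^2 K) (given).
τ = 38.75 days = 3.35×10^6 s.
λ = C / τ = 8.62×10^7 / 3.35×10^6 = 25.7 W/(m²·K).

26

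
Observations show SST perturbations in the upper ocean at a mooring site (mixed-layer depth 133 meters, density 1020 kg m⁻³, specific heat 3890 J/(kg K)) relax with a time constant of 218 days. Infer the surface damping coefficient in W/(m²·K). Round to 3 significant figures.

Areal heat capacity C = ρ c_p D = 1020 × 3890 × 133 = 5.28×10^8 J m⁻² K⁻¹.
τ = 218 days = 1.88×10^7 s.
λ = C / τ = 5.28×10^8 / 1.88×10^7 = 28.0 W/(m²·K).

28.0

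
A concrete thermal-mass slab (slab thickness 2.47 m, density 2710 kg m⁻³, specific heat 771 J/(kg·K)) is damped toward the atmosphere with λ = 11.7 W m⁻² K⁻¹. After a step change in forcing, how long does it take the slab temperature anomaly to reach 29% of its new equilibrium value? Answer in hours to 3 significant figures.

Areal heat capacity C = ρ c_p D = 2710 × 771 × 2.47 = 5.16×10^6 J/(m²·K).
τ = C / λ = 5.16×10^6 / 11.7 = 4.41×10^5 s.
Fraction reached: 1 − e^(−t/τ) = 0.29 ⇒ t = −τ ln(1 − 0.29) = τ × 0.342.
t = 1.51×10^5 s = 42.0 hours.

42.0 hours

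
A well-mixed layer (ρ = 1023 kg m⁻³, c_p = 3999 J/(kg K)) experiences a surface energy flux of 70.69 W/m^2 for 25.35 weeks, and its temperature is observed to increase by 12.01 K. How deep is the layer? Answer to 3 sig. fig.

Heat input Q = F Δt = 70.69 × 1.53×10^7 s = 1.08×10^9 J/m².
Required areal heat capacity C = Q / ΔT = 9.02×10^7 J/(m²·K).
Depth D = C / (ρ c_p) = 9.02×10^7 / (1023 × 3999) = 22.1 m.

22.1 m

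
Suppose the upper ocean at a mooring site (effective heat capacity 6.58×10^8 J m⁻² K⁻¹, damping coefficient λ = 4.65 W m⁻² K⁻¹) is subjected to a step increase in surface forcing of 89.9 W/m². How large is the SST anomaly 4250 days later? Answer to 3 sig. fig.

Areal heat capacity C = 6.58×10^8 J m⁻² K⁻¹ (given).
τ = C / λ = 6.58×10^8 / 4.65 = 1.42×10^8 s.
Equilibrium anomaly ΔT_eq = F / λ = 89.9 / 4.65 = 19.3 K.
t = 4250 days = 3.67×10^8 s, so t/τ = 2.59.
ΔT(t) = ΔT_eq (1 − e^(−t/τ)) = 19.3 × (1 − e^−2.59) = 17.9 K.

17.9 K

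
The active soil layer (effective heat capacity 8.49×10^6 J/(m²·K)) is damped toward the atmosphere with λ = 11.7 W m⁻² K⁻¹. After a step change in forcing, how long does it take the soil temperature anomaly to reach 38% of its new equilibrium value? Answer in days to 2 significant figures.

4.0 days

Areal heat capacity C = 8.49×10^6 J/(m²·K) (given).
τ = C / λ = 8.49×10^6 / 11.7 = 7.26×10^5 s.
Fraction reached: 1 − e^(−t/τ) = 0.38 ⇒ t = −τ ln(1 − 0.38) = τ × 0.478.
t = 3.47×10^5 s = 4.01 days.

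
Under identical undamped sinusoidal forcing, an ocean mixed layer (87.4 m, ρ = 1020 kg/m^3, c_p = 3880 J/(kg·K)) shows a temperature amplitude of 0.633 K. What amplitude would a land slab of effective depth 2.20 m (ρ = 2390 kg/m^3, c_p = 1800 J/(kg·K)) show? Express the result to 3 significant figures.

23.1 K

C_ocean = 3.46×10^8 J/(m²·K); C_land = 9.46×10^6 J/(m²·K).
A ∝ 1/C ⇒ A_land = A_ocean × C_ocean/C_land = 0.633 × 36.5 = 23.1 K.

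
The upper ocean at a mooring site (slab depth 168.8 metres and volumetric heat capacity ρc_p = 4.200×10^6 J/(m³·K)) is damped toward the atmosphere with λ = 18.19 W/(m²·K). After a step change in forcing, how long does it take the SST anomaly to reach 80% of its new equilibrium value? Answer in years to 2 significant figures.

2.0 years

Areal heat capacity C = ρc_p × D = 4.200×10^6 × 168.8 = 7.09×10^8 J/(m²·K).
τ = C / λ = 7.09×10^8 / 18.19 = 3.90×10^7 s.
Fraction reached: 1 − e^(−t/τ) = 0.80 ⇒ t = −τ ln(1 − 0.80) = τ × 1.61.
t = 6.27×10^7 s = 1.99 years.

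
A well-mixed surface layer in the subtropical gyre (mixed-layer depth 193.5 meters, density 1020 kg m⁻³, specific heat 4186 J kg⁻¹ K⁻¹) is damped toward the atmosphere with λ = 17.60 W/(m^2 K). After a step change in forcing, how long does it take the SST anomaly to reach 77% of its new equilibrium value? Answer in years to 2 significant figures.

2.2 years

Areal heat capacity C = ρ c_p D = 1020 × 4186 × 193.5 = 8.26×10^8 J m⁻² K⁻¹.
τ = C / λ = 8.26×10^8 / 17.60 = 4.69×10^7 s.
Fraction reached: 1 − e^(−t/τ) = 0.77 ⇒ t = −τ ln(1 − 0.77) = τ × 1.47.
t = 6.90×10^7 s = 2.19 years.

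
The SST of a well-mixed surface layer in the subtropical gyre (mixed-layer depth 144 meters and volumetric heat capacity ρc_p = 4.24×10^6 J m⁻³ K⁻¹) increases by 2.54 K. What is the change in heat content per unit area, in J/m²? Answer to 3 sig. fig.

Areal heat capacity C = ρc_p × D = 4.24×10^6 × 144 = 6.11×10^8 J/(m^2 K).
ΔQ = C ΔT = 6.11×10^8 × 2.54 = 1.55×10^9 J/m².

1.55×10^9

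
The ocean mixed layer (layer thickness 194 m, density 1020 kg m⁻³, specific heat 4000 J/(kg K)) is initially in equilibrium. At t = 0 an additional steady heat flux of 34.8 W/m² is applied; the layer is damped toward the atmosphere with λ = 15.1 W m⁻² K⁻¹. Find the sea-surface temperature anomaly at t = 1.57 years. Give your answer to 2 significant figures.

1.4 K

Areal heat capacity C = ρ c_p D = 1020 × 4000 × 194 = 7.92×10^8 J m⁻² K⁻¹.
τ = C / λ = 7.92×10^8 / 15.1 = 5.24×10^7 s.
Equilibrium anomaly ΔT_eq = F / λ = 34.8 / 15.1 = 2.30 K.
t = 1.57 years = 4.95×10^7 s, so t/τ = 0.945.
ΔT(t) = ΔT_eq (1 − e^(−t/τ)) = 2.30 × (1 − e^−0.945) = 1.41 K.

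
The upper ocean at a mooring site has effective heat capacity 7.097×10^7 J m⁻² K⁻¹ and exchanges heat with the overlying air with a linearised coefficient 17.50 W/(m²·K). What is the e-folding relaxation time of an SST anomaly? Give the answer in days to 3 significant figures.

Areal heat capacity C = 7.097×10^7 J m⁻² K⁻¹ (given).
Relaxation time τ = C / λ = 7.10×10^7 / 17.50 = 4.06×10^6 s.
In days: 4.06×10^6 s / (86400 s/day) = 46.9 days.

46.9 days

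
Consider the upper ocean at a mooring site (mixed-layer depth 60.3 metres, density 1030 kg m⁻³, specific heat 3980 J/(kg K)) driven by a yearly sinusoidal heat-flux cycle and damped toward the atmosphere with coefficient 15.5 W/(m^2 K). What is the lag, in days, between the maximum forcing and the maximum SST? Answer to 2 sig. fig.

Areal heat capacity C = ρ c_p D = 1030 × 3980 × 60.3 = 2.47×10^8 J/(m²·K).
ω = 2π / 3.15×10^7 s = 1.99×10^-7 s⁻¹.
Phase lag φ = arctan(Cω/λ) = arctan(49.3/15.5) = 1.27 rad.
Time lag = φ / ω = 1.27 / 1.99×10^-7 = 6.35×10^6 s = 73.5 days.

74 days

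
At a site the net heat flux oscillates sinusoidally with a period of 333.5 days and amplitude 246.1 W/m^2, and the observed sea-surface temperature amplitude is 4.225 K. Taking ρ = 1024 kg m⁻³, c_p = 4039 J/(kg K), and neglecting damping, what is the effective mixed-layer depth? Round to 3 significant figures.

64.6 m

ω = 2π / 2.88×10^7 s = 2.18×10^-7 s⁻¹.
Required C = F₀ / (A ω) = 246.1 / (4.225 × 2.18×10^-7) = 2.67×10^8 J/(m²·K).
D = C / (ρ c_p) = 2.67×10^8 / (1024 × 4039) = 64.6 m.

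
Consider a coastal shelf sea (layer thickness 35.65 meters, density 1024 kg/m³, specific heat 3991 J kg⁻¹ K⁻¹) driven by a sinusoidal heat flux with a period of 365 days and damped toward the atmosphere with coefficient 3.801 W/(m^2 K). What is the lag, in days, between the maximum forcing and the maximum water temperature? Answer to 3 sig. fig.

Areal heat capacity C = ρ c_p D = 1024 × 3991 × 35.65 = 1.46×10^8 J/(m^2 K).
ω = 2π / 3.15×10^7 s = 1.99×10^-7 s⁻¹.
Phase lag φ = arctan(Cω/λ) = arctan(29.0/3.801) = 1.44 rad.
Time lag = φ / ω = 1.44 / 1.99×10^-7 = 7.23×10^6 s = 83.7 days.

83.7 days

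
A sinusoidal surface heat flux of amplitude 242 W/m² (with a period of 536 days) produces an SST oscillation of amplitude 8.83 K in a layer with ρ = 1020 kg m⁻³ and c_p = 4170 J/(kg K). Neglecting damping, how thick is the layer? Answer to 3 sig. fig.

ω = 2π / 4.63×10^7 s = 1.36×10^-7 s⁻¹.
Required C = F₀ / (A ω) = 242 / (8.83 × 1.36×10^-7) = 2.02×10^8 J/(m²·K).
D = C / (ρ c_p) = 2.02×10^8 / (1020 × 4170) = 47.5 m.

47.5 m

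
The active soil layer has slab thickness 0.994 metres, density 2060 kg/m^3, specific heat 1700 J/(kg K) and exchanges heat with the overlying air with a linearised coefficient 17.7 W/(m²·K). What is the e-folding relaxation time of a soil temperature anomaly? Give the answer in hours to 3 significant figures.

Areal heat capacity C = ρ c_p D = 2060 × 1700 × 0.994 = 3.48×10^6 J m⁻² K⁻¹.
Relaxation time τ = C / λ = 3.48×10^6 / 17.7 = 1.97×10^5 s.
In hours: 1.97×10^5 s / (3600 s/hour) = 54.6 hours.

54.6 hours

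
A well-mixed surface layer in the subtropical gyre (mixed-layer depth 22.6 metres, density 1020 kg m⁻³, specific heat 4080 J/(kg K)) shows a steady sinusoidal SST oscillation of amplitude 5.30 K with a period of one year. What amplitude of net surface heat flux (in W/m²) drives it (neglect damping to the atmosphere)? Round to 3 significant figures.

99.3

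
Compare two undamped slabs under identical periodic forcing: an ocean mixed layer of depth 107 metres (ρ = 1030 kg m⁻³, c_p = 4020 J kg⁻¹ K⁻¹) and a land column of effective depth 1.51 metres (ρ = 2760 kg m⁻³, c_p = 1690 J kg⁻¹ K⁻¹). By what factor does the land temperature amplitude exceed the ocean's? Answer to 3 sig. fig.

62.9

C_ocean = 1030 × 4020 × 107 = 4.43×10^8 J/(m²·K).
C_land = 2760 × 1690 × 1.51 = 7.04×10^6 J/(m²·K).
Undamped amplitude ∝ 1/C, so A_land/A_ocean = C_ocean/C_land = 62.9.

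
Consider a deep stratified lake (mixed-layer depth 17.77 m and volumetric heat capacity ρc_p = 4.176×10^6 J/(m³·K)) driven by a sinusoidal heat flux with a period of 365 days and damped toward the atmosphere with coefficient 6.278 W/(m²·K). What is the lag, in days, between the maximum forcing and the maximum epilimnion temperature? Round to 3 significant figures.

67.9 days

Areal heat capacity C = ρc_p × D = 4.176×10^6 × 17.77 = 7.42×10^7 J/(m^2 K).
ω = 2π / 3.15×10^7 s = 1.99×10^-7 s⁻¹.
Phase lag φ = arctan(Cω/λ) = arctan(14.8/6.278) = 1.17 rad.
Time lag = φ / ω = 1.17 / 1.99×10^-7 = 5.87×10^6 s = 67.9 days.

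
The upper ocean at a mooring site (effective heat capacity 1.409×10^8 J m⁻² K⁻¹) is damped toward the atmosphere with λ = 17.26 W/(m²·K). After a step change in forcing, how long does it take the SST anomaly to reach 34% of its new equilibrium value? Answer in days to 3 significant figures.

39.3 days

Areal heat capacity C = 1.409×10^8 J m⁻² K⁻¹ (given).
τ = C / λ = 1.41×10^8 / 17.26 = 8.16×10^6 s.
Fraction reached: 1 − e^(−t/τ) = 0.34 ⇒ t = −τ ln(1 − 0.34) = τ × 0.416.
t = 3.39×10^6 s = 39.3 days.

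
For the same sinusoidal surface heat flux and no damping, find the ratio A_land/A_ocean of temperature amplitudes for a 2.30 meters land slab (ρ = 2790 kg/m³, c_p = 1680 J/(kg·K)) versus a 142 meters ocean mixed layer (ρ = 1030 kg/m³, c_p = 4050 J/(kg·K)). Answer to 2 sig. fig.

C_ocean = 1030 × 4050 × 142 = 5.92×10^8 J/(m²·K).
C_land = 2790 × 1680 × 2.30 = 1.08×10^7 J/(m²·K).
Undamped amplitude ∝ 1/C, so A_land/A_ocean = C_ocean/C_land = 54.9.

55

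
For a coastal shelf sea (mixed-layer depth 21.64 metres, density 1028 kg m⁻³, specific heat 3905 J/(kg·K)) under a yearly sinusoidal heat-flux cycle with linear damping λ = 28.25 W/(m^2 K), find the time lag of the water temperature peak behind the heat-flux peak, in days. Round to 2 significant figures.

32 days

Areal heat capacity C = ρ c_p D = 1028 × 3905 × 21.64 = 8.69×10^7 J m⁻² K⁻¹.
ω = 2π / 3.15×10^7 s = 1.99×10^-7 s⁻¹.
Phase lag φ = arctan(Cω/λ) = arctan(17.3/28.25) = 0.550 rad.
Time lag = φ / ω = 0.550 / 1.99×10^-7 = 2.76×10^6 s = 31.9 days.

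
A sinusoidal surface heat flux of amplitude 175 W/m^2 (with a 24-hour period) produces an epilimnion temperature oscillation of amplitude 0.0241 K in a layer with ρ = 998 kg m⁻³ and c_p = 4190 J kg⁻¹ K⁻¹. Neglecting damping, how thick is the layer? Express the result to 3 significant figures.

ω = 2π / 86400 s = 7.27×10^-5 s⁻¹.
Required C = F₀ / (A ω) = 175 / (0.0241 × 7.27×10^-5) = 9.99×10^7 J/(m²·K).
D = C / (ρ c_p) = 9.99×10^7 / (998 × 4190) = 23.9 m.

23.9 m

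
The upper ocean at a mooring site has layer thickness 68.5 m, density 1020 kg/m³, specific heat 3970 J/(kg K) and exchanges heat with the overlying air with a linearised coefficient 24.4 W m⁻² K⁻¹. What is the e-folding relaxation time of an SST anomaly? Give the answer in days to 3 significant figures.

132 days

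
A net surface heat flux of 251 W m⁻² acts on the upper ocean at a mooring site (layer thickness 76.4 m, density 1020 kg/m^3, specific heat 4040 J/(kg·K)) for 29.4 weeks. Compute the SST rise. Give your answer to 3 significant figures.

Areal heat capacity C = ρ c_p D = 1020 × 4040 × 76.4 = 3.15×10^8 J/(m²·K).
Net heat input Q = F Δt = 251 × (29.4 weeks × 6.048×10^5 s/week) = 4.46×10^9 J/m².
ΔT = Q / C = 4.46×10^9 / 3.15×10^8 = 14.2 K.

14.2 K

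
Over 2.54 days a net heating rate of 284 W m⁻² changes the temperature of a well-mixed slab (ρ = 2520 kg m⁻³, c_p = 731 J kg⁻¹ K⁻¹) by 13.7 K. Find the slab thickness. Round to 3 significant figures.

2.47 m

Heat input Q = F Δt = 284 × 2.19×10^5 s = 6.23×10^7 J/m².
Required areal heat capacity C = Q / ΔT = 4.55×10^6 J/(m²·K).
Depth D = C / (ρ c_p) = 4.55×10^6 / (2520 × 731) = 2.47 m.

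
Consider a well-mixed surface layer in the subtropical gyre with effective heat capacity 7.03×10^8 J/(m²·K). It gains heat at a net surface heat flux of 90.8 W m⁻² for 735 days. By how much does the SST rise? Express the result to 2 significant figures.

8.2 K

Areal heat capacity C = 7.03×10^8 J/(m²·K) (given).
Net heat input Q = F Δt = 90.8 × (735 days × 86400 s/day) = 5.77×10^9 J/m².
ΔT = Q / C = 5.77×10^9 / 7.03×10^8 = 8.20 K.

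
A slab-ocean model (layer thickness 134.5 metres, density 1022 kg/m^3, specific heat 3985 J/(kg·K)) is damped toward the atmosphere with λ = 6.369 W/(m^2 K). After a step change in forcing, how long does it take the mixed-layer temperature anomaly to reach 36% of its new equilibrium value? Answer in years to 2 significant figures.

Areal heat capacity C = ρ c_p D = 1022 × 3985 × 134.5 = 5.48×10^8 J/(m²·K).
τ = C / λ = 5.48×10^8 / 6.369 = 8.60×10^7 s.
Fraction reached: 1 − e^(−t/τ) = 0.36 ⇒ t = −τ ln(1 − 0.36) = τ × 0.446.
t = 3.84×10^7 s = 1.22 years.

1.2 years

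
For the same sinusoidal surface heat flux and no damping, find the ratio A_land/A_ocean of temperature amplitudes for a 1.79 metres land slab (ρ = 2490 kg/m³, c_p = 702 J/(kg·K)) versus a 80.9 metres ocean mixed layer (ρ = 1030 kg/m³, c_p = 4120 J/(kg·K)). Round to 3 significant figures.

C_ocean = 1030 × 4120 × 80.9 = 3.43×10^8 J/(m²·K).
C_land = 2490 × 702 × 1.79 = 3.13×10^6 J/(m²·K).
Undamped amplitude ∝ 1/C, so A_land/A_ocean = C_ocean/C_land = 110.

110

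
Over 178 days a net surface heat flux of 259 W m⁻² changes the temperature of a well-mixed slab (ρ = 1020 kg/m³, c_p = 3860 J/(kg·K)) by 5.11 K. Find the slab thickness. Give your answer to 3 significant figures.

198 m

Heat input Q = F Δt = 259 × 1.54×10^7 s = 3.98×10^9 J/m².
Required areal heat capacity C = Q / ΔT = 7.79×10^8 J/(m²·K).
Depth D = C / (ρ c_p) = 7.79×10^8 / (1020 × 3860) = 198 m.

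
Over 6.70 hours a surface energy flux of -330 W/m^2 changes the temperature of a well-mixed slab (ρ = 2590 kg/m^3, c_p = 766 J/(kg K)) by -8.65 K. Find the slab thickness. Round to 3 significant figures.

Heat input Q = F Δt = -330 × 24100 s = -7.96×10^6 J/m².
Required areal heat capacity C = Q / ΔT = 9.20×10^5 J/(m²·K).
Depth D = C / (ρ c_p) = 9.20×10^5 / (2590 × 766) = 0.464 m.

0.464 m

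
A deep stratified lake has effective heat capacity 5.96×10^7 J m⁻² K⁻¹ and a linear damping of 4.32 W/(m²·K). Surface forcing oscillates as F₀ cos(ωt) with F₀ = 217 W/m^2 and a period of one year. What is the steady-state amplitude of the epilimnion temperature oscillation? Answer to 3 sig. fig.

Areal heat capacity C = 5.96×10^7 J m⁻² K⁻¹ (given).
Angular frequency ω = 2π / T = 2π / 3.15×10^7 s = 1.99×10^-7 s⁻¹.
√((Cω)² + λ²) = √((11.9)² + 4.32²) = 12.6 W/(m²·K).
Amplitude A = F₀ / √((Cω)²+λ²) = 217 / 12.6 = 17.2 K.

17.2 K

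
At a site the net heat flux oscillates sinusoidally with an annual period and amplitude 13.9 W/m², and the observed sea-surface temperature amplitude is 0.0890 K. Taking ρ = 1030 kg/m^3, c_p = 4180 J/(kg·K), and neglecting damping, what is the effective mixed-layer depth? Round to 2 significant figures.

ω = 2π / 3.15×10^7 s = 1.99×10^-7 s⁻¹.
Required C = F₀ / (A ω) = 13.9 / (0.0890 × 1.99×10^-7) = 7.84×10^8 J/(m²·K).
D = C / (ρ c_p) = 7.84×10^8 / (1030 × 4180) = 182 m.

180 m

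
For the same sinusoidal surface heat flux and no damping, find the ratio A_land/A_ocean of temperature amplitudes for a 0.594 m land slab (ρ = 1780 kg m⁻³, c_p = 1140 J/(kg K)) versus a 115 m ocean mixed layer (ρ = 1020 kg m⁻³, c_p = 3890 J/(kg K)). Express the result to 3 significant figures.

C_ocean = 1020 × 3890 × 115 = 4.56×10^8 J/(m²·K).
C_land = 1780 × 1140 × 0.594 = 1.21×10^6 J/(m²·K).
Undamped amplitude ∝ 1/C, so A_land/A_ocean = C_ocean/C_land = 379.

379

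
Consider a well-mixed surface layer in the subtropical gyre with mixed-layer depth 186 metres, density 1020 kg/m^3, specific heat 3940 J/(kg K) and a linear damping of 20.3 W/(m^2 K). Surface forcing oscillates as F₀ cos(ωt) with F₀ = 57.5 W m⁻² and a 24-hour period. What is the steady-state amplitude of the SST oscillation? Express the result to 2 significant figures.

0.0011 K

Areal heat capacity C = ρ c_p D = 1020 × 3940 × 186 = 7.47×10^8 J/(m²·K).
Angular frequency ω = 2π / T = 2π / 86400 s = 7.27×10^-5 s⁻¹.
√((Cω)² + λ²) = √((54400)² + 20.3²) = 54400 W/(m²·K).
Amplitude A = F₀ / √((Cω)²+λ²) = 57.5 / 54400 = 0.00106 K.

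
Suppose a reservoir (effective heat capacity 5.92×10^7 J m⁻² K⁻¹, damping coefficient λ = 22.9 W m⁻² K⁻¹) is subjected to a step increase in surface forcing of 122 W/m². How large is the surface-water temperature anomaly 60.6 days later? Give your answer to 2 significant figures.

Areal heat capacity C = 5.92×10^7 J m⁻² K⁻¹ (given).
τ = C / λ = 5.92×10^7 / 22.9 = 2.59×10^6 s.
Equilibrium anomaly ΔT_eq = F / λ = 122 / 22.9 = 5.33 K.
t = 60.6 days = 5.24×10^6 s, so t/τ = 2.03.
ΔT(t) = ΔT_eq (1 − e^(−t/τ)) = 5.33 × (1 − e^−2.03) = 4.62 K.

4.6 K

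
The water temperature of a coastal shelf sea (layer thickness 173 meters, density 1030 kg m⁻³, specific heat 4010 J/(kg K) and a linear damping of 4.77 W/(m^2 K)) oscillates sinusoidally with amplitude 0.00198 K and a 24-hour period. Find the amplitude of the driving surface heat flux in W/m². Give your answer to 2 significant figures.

100

Areal heat capacity C = ρ c_p D = 1030 × 4010 × 173 = 7.15×10^8 J/(m^2 K).
ω = 2π / 86400 s = 7.27×10^-5 s⁻¹.
√((Cω)² + λ²) = √((52000)² + 4.77²) = 52000 W/(m²·K).
F₀ = A × √((Cω)²+λ²) = 0.00198 × 52000 = 103 W/m².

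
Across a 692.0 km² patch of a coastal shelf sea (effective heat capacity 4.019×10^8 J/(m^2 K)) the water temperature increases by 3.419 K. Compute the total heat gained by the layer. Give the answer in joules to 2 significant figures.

9.5×10^17 J

Areal heat capacity C = 4.019×10^8 J/(m^2 K) (given).
Heat per unit area: q = C ΔT = 4.02×10^8 × 3.419 = 1.37×10^9 J/m².
Total heat: Q = q × A = 1.37×10^9 × (692.0 × 10⁶ m²) = 9.51×10^17 J.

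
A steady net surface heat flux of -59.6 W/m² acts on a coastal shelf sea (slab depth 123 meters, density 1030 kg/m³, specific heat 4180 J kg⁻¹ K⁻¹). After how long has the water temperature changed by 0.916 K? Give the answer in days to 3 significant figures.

94.2 days

Areal heat capacity C = ρ c_p D = 1030 × 4180 × 123 = 5.30×10^8 J m⁻² K⁻¹.
Time required: Δt = C ΔT / F = 5.30×10^8 × -0.916 / -59.6 = 8.14×10^6 s.
In days: 8.14×10^6 s / (86400 s/day) = 94.2 days.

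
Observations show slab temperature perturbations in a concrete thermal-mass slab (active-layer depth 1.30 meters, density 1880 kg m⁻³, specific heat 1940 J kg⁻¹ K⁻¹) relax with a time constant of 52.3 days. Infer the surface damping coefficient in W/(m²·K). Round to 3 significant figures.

Areal heat capacity C = ρ c_p D = 1880 × 1940 × 1.30 = 4.74×10^6 J m⁻² K⁻¹.
τ = 52.3 days = 4.52×10^6 s.
λ = C / τ = 4.74×10^6 / 4.52×10^6 = 1.05 W/(m²·K).

1.05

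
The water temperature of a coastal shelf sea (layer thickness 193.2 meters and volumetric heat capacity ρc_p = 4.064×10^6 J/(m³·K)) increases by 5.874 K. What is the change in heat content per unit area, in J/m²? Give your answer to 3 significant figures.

Areal heat capacity C = ρc_p × D = 4.064×10^6 × 193.2 = 7.85×10^8 J m⁻² K⁻¹.
ΔQ = C ΔT = 7.85×10^8 × 5.874 = 4.61×10^9 J/m².

4.61×10^9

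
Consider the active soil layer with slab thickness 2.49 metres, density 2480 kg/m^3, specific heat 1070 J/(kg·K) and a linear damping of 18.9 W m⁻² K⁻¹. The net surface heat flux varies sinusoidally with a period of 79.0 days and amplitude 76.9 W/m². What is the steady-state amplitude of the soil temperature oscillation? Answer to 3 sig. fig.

Areal heat capacity C = ρ c_p D = 2480 × 1070 × 2.49 = 6.61×10^6 J/(m^2 K).
Angular frequency ω = 2π / T = 2π / 6.83×10^6 s = 9.21×10^-7 s⁻¹.
√((Cω)² + λ²) = √((6.08)² + 18.9²) = 19.9 W/(m²·K).
Amplitude A = F₀ / √((Cω)²+λ²) = 76.9 / 19.9 = 3.87 K.

3.87 K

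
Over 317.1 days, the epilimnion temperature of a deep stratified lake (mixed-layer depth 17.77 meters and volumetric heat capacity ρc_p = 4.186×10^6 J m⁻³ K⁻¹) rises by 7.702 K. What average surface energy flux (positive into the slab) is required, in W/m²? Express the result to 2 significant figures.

21

Areal heat capacity C = ρc_p × D = 4.186×10^6 × 17.77 = 7.44×10^7 J m⁻² K⁻¹.
Required heat per unit area: Q = C ΔT = 7.44×10^7 × 7.702 = 5.73×10^8 J/m².
Flux F = Q / Δt = 5.73×10^8 / 2.74×10^7 s = 20.9 W/m².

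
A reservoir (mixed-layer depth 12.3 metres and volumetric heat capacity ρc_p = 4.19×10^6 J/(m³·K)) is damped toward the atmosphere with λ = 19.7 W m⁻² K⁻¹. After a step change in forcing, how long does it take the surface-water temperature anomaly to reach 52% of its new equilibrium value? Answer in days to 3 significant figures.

Areal heat capacity C = ρc_p × D = 4.19×10^6 × 12.3 = 5.15×10^7 J m⁻² K⁻¹.
τ = C / λ = 5.15×10^7 / 19.7 = 2.62×10^6 s.
Fraction reached: 1 − e^(−t/τ) = 0.52 ⇒ t = −τ ln(1 − 0.52) = τ × 0.734.
t = 1.92×10^6 s = 22.2 days.

22.2 days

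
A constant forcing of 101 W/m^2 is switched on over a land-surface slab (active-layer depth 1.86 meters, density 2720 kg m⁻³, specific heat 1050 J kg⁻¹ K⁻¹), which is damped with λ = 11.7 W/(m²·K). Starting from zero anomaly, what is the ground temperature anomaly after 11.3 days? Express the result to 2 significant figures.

Areal heat capacity C = ρ c_p D = 2720 × 1050 × 1.86 = 5.31×10^6 J/(m²·K).
τ = C / λ = 5.31×10^6 / 11.7 = 4.54×10^5 s.
Equilibrium anomaly ΔT_eq = F / λ = 101 / 11.7 = 8.63 K.
t = 11.3 days = 9.76×10^5 s, so t/τ = 2.15.
ΔT(t) = ΔT_eq (1 − e^(−t/τ)) = 8.63 × (1 − e^−2.15) = 7.63 K.

7.6 K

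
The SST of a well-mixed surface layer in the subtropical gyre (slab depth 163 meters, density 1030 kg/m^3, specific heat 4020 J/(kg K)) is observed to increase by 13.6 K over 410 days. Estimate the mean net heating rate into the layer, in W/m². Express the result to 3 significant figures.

Areal heat capacity C = ρ c_p D = 1030 × 4020 × 163 = 6.75×10^8 J/(m^2 K).
Required heat per unit area: Q = C ΔT = 6.75×10^8 × 13.6 = 9.18×10^9 J/m².
Flux F = Q / Δt = 9.18×10^9 / 3.54×10^7 s = 259 W/m².

259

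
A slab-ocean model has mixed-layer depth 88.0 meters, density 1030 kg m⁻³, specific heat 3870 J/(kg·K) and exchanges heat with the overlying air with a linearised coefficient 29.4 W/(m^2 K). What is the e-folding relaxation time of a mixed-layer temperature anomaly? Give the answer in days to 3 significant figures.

Areal heat capacity C = ρ c_p D = 1030 × 3870 × 88.0 = 3.51×10^8 J/(m^2 K).
Relaxation time τ = C / λ = 3.51×10^8 / 29.4 = 1.19×10^7 s.
In days: 1.19×10^7 s / (86400 s/day) = 138 days.

138 days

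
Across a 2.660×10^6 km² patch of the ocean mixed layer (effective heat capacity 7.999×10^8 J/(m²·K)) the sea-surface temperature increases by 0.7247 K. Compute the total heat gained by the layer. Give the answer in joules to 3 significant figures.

1.54×10^21 J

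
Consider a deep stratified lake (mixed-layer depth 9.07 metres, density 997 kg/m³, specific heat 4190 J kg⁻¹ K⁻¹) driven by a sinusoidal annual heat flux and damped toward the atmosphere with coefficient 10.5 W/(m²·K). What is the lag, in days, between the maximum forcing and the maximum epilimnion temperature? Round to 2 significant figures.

Areal heat capacity C = ρ c_p D = 997 × 4190 × 9.07 = 3.79×10^7 J m⁻² K⁻¹.
ω = 2π / 3.15×10^7 s = 1.99×10^-7 s⁻¹.
Phase lag φ = arctan(Cω/λ) = arctan(7.55/10.5) = 0.623 rad.
Time lag = φ / ω = 0.623 / 1.99×10^-7 = 3.13×10^6 s = 36.2 days.

36 days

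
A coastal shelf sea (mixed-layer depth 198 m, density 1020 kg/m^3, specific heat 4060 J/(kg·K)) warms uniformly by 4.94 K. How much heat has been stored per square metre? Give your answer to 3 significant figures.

Areal heat capacity C = ρ c_p D = 1020 × 4060 × 198 = 8.20×10^8 J m⁻² K⁻¹.
ΔQ = C ΔT = 8.20×10^8 × 4.94 = 4.05×10^9 J/m².

4.05×10^9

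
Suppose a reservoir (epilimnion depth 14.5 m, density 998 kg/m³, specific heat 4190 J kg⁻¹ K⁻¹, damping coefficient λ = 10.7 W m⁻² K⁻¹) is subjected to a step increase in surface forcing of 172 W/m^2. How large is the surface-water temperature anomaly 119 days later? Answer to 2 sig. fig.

Areal heat capacity C = ρ c_p D = 998 × 4190 × 14.5 = 6.06×10^7 J/(m²·K).
τ = C / λ = 6.06×10^7 / 10.7 = 5.67×10^6 s.
Equilibrium anomaly ΔT_eq = F / λ = 172 / 10.7 = 16.1 K.
t = 119 days = 1.03×10^7 s, so t/τ = 1.81.
ΔT(t) = ΔT_eq (1 − e^(−t/τ)) = 16.1 × (1 − e^−1.81) = 13.5 K.

13 K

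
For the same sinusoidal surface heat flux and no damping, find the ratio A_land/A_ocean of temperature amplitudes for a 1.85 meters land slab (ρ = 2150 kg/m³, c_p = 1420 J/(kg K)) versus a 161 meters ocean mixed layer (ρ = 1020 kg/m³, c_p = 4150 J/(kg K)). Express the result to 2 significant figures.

120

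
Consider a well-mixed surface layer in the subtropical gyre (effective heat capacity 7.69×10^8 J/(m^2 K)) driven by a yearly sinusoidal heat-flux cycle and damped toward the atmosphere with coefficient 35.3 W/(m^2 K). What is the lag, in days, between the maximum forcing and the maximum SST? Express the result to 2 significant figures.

78 days

Areal heat capacity C = 7.69×10^8 J/(m^2 K) (given).
ω = 2π / 3.15×10^7 s = 1.99×10^-7 s⁻¹.
Phase lag φ = arctan(Cω/λ) = arctan(153/35.3) = 1.34 rad.
Time lag = φ / ω = 1.34 / 1.99×10^-7 = 6.75×10^6 s = 78.1 days.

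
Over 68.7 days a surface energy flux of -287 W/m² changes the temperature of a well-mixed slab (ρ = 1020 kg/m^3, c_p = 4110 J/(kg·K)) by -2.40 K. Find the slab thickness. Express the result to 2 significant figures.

Heat input Q = F Δt = -287 × 5.94×10^6 s = -1.70×10^9 J/m².
Required areal heat capacity C = Q / ΔT = 7.10×10^8 J/(m²·K).
Depth D = C / (ρ c_p) = 7.10×10^8 / (1020 × 4110) = 169 m.

170 m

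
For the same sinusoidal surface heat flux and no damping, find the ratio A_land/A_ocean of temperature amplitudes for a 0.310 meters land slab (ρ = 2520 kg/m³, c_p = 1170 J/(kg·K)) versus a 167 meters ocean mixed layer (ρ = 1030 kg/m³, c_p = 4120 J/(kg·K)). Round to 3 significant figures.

C_ocean = 1030 × 4120 × 167 = 7.09×10^8 J/(m²·K).
C_land = 2520 × 1170 × 0.310 = 9.14×10^5 J/(m²·K).
Undamped amplitude ∝ 1/C, so A_land/A_ocean = C_ocean/C_land = 775.

775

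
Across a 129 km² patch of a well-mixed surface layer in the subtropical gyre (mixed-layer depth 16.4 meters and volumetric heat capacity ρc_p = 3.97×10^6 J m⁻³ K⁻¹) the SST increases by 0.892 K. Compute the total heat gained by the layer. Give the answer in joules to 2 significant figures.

7.5×10^15 J

Areal heat capacity C = ρc_p × D = 3.97×10^6 × 16.4 = 6.51×10^7 J m⁻² K⁻¹.
Heat per unit area: q = C ΔT = 6.51×10^7 × 0.892 = 5.81×10^7 J/m².
Total heat: Q = q × A = 5.81×10^7 × (129 × 10⁶ m²) = 7.49×10^15 J.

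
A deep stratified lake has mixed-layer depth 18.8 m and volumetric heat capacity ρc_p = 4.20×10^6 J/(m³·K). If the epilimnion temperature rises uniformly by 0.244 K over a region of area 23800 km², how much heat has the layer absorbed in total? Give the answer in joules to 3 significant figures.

4.59×10^17 J

Areal heat capacity C = ρc_p × D = 4.20×10^6 × 18.8 = 7.90×10^7 J/(m²·K).
Heat per unit area: q = C ΔT = 7.90×10^7 × 0.244 = 1.93×10^7 J/m².
Total heat: Q = q × A = 1.93×10^7 × (23800 × 10⁶ m²) = 4.59×10^17 J.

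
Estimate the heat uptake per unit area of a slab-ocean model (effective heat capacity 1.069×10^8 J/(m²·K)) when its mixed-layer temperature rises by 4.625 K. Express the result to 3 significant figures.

4.94×10^8

Areal heat capacity C = 1.069×10^8 J/(m²·K) (given).
ΔQ = C ΔT = 1.07×10^8 × 4.625 = 4.94×10^8 J/m².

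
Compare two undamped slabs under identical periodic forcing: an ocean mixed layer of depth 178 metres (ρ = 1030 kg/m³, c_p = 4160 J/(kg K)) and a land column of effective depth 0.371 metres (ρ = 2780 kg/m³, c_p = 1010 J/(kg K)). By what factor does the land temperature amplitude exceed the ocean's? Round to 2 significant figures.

C_ocean = 1030 × 4160 × 178 = 7.63×10^8 J/(m²·K).
C_land = 2780 × 1010 × 0.371 = 1.04×10^6 J/(m²·K).
Undamped amplitude ∝ 1/C, so A_land/A_ocean = C_ocean/C_land = 732.

730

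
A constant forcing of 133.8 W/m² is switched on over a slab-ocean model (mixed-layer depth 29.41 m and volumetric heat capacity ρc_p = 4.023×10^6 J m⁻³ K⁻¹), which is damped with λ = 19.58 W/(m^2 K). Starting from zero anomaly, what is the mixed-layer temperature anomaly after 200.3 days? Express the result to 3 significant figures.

6.44 K

Areal heat capacity C = ρc_p × D = 4.023×10^6 × 29.41 = 1.18×10^8 J m⁻² K⁻¹.
τ = C / λ = 1.18×10^8 / 19.58 = 6.04×10^6 s.
Equilibrium anomaly ΔT_eq = F / λ = 133.8 / 19.58 = 6.83 K.
t = 200.3 days = 1.73×10^7 s, so t/τ = 2.86.
ΔT(t) = ΔT_eq (1 − e^(−t/τ)) = 6.83 × (1 − e^−2.86) = 6.44 K.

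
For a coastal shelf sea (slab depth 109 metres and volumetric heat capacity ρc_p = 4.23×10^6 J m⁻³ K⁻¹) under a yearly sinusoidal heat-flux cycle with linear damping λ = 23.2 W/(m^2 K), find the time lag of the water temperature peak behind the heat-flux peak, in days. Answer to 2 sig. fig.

77 days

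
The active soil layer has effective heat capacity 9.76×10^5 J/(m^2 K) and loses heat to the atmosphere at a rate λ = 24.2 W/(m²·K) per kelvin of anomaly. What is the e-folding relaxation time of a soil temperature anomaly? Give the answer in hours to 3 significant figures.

11.2 hours

Areal heat capacity C = 9.76×10^5 J/(m^2 K) (given).
Relaxation time τ = C / λ = 9.76×10^5 / 24.2 = 40300 s.
In hours: 40300 s / (3600 s/hour) = 11.2 hours.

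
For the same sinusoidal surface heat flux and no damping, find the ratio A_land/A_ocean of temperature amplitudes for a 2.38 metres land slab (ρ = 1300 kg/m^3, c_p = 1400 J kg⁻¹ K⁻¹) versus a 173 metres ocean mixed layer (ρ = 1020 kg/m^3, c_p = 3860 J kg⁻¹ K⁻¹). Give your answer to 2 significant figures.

C_ocean = 1020 × 3860 × 173 = 6.81×10^8 J/(m²·K).
C_land = 1300 × 1400 × 2.38 = 4.33×10^6 J/(m²·K).
Undamped amplitude ∝ 1/C, so A_land/A_ocean = C_ocean/C_land = 157.

160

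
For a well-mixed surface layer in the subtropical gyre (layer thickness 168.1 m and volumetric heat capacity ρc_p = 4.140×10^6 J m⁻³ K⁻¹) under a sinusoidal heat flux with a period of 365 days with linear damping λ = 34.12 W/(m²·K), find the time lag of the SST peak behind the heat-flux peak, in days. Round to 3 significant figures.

Areal heat capacity C = ρc_p × D = 4.140×10^6 × 168.1 = 6.96×10^8 J/(m²·K).
ω = 2π / 3.15×10^7 s = 1.99×10^-7 s⁻¹.
Phase lag φ = arctan(Cω/λ) = arctan(139/34.12) = 1.33 rad.
Time lag = φ / ω = 1.33 / 1.99×10^-7 = 6.67×10^6 s = 77.2 days.

77.2 days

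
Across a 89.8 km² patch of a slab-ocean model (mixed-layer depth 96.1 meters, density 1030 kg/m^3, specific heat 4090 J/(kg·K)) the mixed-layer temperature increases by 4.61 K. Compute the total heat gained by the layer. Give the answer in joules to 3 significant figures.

1.68×10^17 J

Areal heat capacity C = ρ c_p D = 1030 × 4090 × 96.1 = 4.05×10^8 J/(m²·K).
Heat per unit area: q = C ΔT = 4.05×10^8 × 4.61 = 1.87×10^9 J/m².
Total heat: Q = q × A = 1.87×10^9 × (89.8 × 10⁶ m²) = 1.68×10^17 J.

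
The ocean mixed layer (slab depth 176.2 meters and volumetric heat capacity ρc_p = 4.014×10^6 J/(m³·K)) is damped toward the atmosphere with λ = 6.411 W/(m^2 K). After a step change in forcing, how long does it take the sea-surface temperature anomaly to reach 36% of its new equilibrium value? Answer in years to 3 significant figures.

1.56 years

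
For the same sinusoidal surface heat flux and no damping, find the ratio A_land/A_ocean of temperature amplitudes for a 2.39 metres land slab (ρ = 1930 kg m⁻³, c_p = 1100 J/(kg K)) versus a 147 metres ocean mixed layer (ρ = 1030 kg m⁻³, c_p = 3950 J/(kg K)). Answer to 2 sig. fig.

C_ocean = 1030 × 3950 × 147 = 5.98×10^8 J/(m²·K).
C_land = 1930 × 1100 × 2.39 = 5.07×10^6 J/(m²·K).
Undamped amplitude ∝ 1/C, so A_land/A_ocean = C_ocean/C_land = 118.

120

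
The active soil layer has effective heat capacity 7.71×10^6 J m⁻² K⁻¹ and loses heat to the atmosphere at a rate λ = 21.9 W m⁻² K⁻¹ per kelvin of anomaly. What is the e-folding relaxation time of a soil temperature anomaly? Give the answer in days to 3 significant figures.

4.07 days

Areal heat capacity C = 7.71×10^6 J m⁻² K⁻¹ (given).
Relaxation time τ = C / λ = 7.71×10^6 / 21.9 = 3.52×10^5 s.
In days: 3.52×10^5 s / (86400 s/day) = 4.07 days.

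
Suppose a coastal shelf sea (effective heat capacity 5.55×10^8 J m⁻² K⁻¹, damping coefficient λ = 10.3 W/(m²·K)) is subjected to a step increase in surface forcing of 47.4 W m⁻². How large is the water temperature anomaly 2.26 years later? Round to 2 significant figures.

Areal heat capacity C = 5.55×10^8 J m⁻² K⁻¹ (given).
τ = C / λ = 5.55×10^8 / 10.3 = 5.39×10^7 s.
Equilibrium anomaly ΔT_eq = F / λ = 47.4 / 10.3 = 4.60 K.
t = 2.26 years = 7.13×10^7 s, so t/τ = 1.32.
ΔT(t) = ΔT_eq (1 − e^(−t/τ)) = 4.60 × (1 − e^−1.32) = 3.38 K.

3.4 K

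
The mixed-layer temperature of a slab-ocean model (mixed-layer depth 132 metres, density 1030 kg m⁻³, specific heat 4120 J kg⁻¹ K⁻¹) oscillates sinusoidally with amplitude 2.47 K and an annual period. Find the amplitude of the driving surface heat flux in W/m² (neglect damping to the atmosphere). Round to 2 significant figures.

280

Areal heat capacity C = ρ c_p D = 1030 × 4120 × 132 = 5.60×10^8 J m⁻² K⁻¹.
ω = 2π / 3.15×10^7 s = 1.99×10^-7 s⁻¹.
Cω = 5.60×10^8 × 1.99×10^-7 = 112 W/(m²·K).
F₀ = A × Cω = 2.47 × 112 = 276 W/m².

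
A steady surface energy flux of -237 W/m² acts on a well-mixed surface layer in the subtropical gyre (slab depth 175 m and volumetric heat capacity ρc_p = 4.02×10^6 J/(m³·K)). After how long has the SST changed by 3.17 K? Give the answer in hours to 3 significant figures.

2610 hours

Areal heat capacity C = ρc_p × D = 4.02×10^6 × 175 = 7.04×10^8 J/(m^2 K).
Time required: Δt = C ΔT / F = 7.04×10^8 × -3.17 / -237 = 9.41×10^6 s.
In hours: 9.41×10^6 s / (3600 s/hour) = 2610 hours.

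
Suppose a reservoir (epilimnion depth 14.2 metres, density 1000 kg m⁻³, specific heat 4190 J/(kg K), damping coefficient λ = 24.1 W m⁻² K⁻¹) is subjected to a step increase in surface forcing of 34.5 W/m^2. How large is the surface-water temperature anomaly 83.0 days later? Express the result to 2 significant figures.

Areal heat capacity C = ρ c_p D = 1000 × 4190 × 14.2 = 5.95×10^7 J m⁻² K⁻¹.
τ = C / λ = 5.95×10^7 / 24.1 = 2.47×10^6 s.
Equilibrium anomaly ΔT_eq = F / λ = 34.5 / 24.1 = 1.43 K.
t = 83.0 days = 7.17×10^6 s, so t/τ = 2.90.
ΔT(t) = ΔT_eq (1 − e^(−t/τ)) = 1.43 × (1 − e^−2.90) = 1.35 K.

1.4 K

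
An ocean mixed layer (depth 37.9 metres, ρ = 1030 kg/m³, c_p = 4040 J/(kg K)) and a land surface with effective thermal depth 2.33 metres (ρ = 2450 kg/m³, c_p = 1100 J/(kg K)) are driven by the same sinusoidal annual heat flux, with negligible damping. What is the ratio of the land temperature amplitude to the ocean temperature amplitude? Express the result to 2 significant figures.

25

C_ocean = 1030 × 4040 × 37.9 = 1.58×10^8 J/(m²·K).
C_land = 2450 × 1100 × 2.33 = 6.28×10^6 J/(m²·K).
Undamped amplitude ∝ 1/C, so A_land/A_ocean = C_ocean/C_land = 25.1.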